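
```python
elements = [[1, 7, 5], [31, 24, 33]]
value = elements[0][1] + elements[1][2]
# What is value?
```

Answer: 40

Derivation:
Trace (tracking value):
elements = [[1, 7, 5], [31, 24, 33]]  # -> elements = [[1, 7, 5], [31, 24, 33]]
value = elements[0][1] + elements[1][2]  # -> value = 40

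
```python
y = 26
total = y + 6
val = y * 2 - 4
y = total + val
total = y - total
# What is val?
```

Answer: 48

Derivation:
Trace (tracking val):
y = 26  # -> y = 26
total = y + 6  # -> total = 32
val = y * 2 - 4  # -> val = 48
y = total + val  # -> y = 80
total = y - total  # -> total = 48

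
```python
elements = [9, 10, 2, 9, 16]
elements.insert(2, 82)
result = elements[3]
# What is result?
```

Trace (tracking result):
elements = [9, 10, 2, 9, 16]  # -> elements = [9, 10, 2, 9, 16]
elements.insert(2, 82)  # -> elements = [9, 10, 82, 2, 9, 16]
result = elements[3]  # -> result = 2

Answer: 2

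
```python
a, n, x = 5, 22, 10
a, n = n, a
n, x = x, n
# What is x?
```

Answer: 5

Derivation:
Trace (tracking x):
a, n, x = (5, 22, 10)  # -> a = 5, n = 22, x = 10
a, n = (n, a)  # -> a = 22, n = 5
n, x = (x, n)  # -> n = 10, x = 5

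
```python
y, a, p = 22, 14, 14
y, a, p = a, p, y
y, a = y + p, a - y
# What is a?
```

Trace (tracking a):
y, a, p = (22, 14, 14)  # -> y = 22, a = 14, p = 14
y, a, p = (a, p, y)  # -> y = 14, a = 14, p = 22
y, a = (y + p, a - y)  # -> y = 36, a = 0

Answer: 0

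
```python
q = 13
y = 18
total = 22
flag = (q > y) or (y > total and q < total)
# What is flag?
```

Answer: False

Derivation:
Trace (tracking flag):
q = 13  # -> q = 13
y = 18  # -> y = 18
total = 22  # -> total = 22
flag = q > y or (y > total and q < total)  # -> flag = False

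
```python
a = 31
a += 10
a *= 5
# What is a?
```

Trace (tracking a):
a = 31  # -> a = 31
a += 10  # -> a = 41
a *= 5  # -> a = 205

Answer: 205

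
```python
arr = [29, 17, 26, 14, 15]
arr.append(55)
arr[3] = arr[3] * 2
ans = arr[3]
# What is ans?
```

Trace (tracking ans):
arr = [29, 17, 26, 14, 15]  # -> arr = [29, 17, 26, 14, 15]
arr.append(55)  # -> arr = [29, 17, 26, 14, 15, 55]
arr[3] = arr[3] * 2  # -> arr = [29, 17, 26, 28, 15, 55]
ans = arr[3]  # -> ans = 28

Answer: 28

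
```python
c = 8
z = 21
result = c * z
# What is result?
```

Answer: 168

Derivation:
Trace (tracking result):
c = 8  # -> c = 8
z = 21  # -> z = 21
result = c * z  # -> result = 168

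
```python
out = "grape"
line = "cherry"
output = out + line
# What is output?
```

Trace (tracking output):
out = 'grape'  # -> out = 'grape'
line = 'cherry'  # -> line = 'cherry'
output = out + line  # -> output = 'grapecherry'

Answer: 'grapecherry'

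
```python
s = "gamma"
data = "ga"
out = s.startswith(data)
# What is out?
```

Answer: True

Derivation:
Trace (tracking out):
s = 'gamma'  # -> s = 'gamma'
data = 'ga'  # -> data = 'ga'
out = s.startswith(data)  # -> out = True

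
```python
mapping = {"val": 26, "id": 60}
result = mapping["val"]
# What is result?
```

Answer: 26

Derivation:
Trace (tracking result):
mapping = {'val': 26, 'id': 60}  # -> mapping = {'val': 26, 'id': 60}
result = mapping['val']  # -> result = 26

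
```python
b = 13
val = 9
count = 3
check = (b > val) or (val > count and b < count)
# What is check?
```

Answer: True

Derivation:
Trace (tracking check):
b = 13  # -> b = 13
val = 9  # -> val = 9
count = 3  # -> count = 3
check = b > val or (val > count and b < count)  # -> check = True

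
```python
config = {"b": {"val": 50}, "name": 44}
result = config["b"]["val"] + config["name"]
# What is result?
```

Answer: 94

Derivation:
Trace (tracking result):
config = {'b': {'val': 50}, 'name': 44}  # -> config = {'b': {'val': 50}, 'name': 44}
result = config['b']['val'] + config['name']  # -> result = 94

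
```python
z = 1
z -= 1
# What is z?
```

Trace (tracking z):
z = 1  # -> z = 1
z -= 1  # -> z = 0

Answer: 0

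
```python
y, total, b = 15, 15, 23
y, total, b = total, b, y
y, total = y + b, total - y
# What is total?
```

Trace (tracking total):
y, total, b = (15, 15, 23)  # -> y = 15, total = 15, b = 23
y, total, b = (total, b, y)  # -> y = 15, total = 23, b = 15
y, total = (y + b, total - y)  # -> y = 30, total = 8

Answer: 8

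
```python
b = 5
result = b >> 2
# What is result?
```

Trace (tracking result):
b = 5  # -> b = 5
result = b >> 2  # -> result = 1

Answer: 1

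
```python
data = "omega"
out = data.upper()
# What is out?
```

Trace (tracking out):
data = 'omega'  # -> data = 'omega'
out = data.upper()  # -> out = 'OMEGA'

Answer: 'OMEGA'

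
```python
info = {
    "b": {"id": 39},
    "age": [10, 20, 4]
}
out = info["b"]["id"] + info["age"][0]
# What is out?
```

Answer: 49

Derivation:
Trace (tracking out):
info = {'b': {'id': 39}, 'age': [10, 20, 4]}  # -> info = {'b': {'id': 39}, 'age': [10, 20, 4]}
out = info['b']['id'] + info['age'][0]  # -> out = 49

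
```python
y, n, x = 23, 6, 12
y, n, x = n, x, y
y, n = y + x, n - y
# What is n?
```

Answer: 6

Derivation:
Trace (tracking n):
y, n, x = (23, 6, 12)  # -> y = 23, n = 6, x = 12
y, n, x = (n, x, y)  # -> y = 6, n = 12, x = 23
y, n = (y + x, n - y)  # -> y = 29, n = 6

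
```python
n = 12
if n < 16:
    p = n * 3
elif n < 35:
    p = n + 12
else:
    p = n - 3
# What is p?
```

Trace (tracking p):
n = 12  # -> n = 12
if n < 16:  # condition is True
    p = n * 3  # -> p = 36

Answer: 36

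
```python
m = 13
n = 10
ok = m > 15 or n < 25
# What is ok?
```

Answer: True

Derivation:
Trace (tracking ok):
m = 13  # -> m = 13
n = 10  # -> n = 10
ok = m > 15 or n < 25  # -> ok = True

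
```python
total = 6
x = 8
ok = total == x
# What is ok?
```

Answer: False

Derivation:
Trace (tracking ok):
total = 6  # -> total = 6
x = 8  # -> x = 8
ok = total == x  # -> ok = False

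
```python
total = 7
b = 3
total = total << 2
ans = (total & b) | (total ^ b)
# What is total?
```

Trace (tracking total):
total = 7  # -> total = 7
b = 3  # -> b = 3
total = total << 2  # -> total = 28
ans = total & b | total ^ b  # -> ans = 31

Answer: 28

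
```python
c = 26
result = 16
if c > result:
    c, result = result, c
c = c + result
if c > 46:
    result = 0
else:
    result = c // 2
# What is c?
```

Answer: 42

Derivation:
Trace (tracking c):
c = 26  # -> c = 26
result = 16  # -> result = 16
if c > result:  # condition is True
    c, result = (result, c)  # -> c = 16, result = 26
c = c + result  # -> c = 42
if c > 46:  # condition is False
else:
    result = c // 2  # -> result = 21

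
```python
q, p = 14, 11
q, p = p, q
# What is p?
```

Answer: 14

Derivation:
Trace (tracking p):
q, p = (14, 11)  # -> q = 14, p = 11
q, p = (p, q)  # -> q = 11, p = 14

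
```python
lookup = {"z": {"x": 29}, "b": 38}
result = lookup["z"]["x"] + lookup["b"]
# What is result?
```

Trace (tracking result):
lookup = {'z': {'x': 29}, 'b': 38}  # -> lookup = {'z': {'x': 29}, 'b': 38}
result = lookup['z']['x'] + lookup['b']  # -> result = 67

Answer: 67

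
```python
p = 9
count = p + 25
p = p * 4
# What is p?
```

Trace (tracking p):
p = 9  # -> p = 9
count = p + 25  # -> count = 34
p = p * 4  # -> p = 36

Answer: 36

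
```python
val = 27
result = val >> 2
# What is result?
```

Answer: 6

Derivation:
Trace (tracking result):
val = 27  # -> val = 27
result = val >> 2  # -> result = 6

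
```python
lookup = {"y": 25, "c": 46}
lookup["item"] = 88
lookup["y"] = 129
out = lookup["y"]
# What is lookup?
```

Answer: {'y': 129, 'c': 46, 'item': 88}

Derivation:
Trace (tracking lookup):
lookup = {'y': 25, 'c': 46}  # -> lookup = {'y': 25, 'c': 46}
lookup['item'] = 88  # -> lookup = {'y': 25, 'c': 46, 'item': 88}
lookup['y'] = 129  # -> lookup = {'y': 129, 'c': 46, 'item': 88}
out = lookup['y']  # -> out = 129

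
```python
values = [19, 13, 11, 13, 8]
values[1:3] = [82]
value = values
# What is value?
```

Answer: [19, 82, 13, 8]

Derivation:
Trace (tracking value):
values = [19, 13, 11, 13, 8]  # -> values = [19, 13, 11, 13, 8]
values[1:3] = [82]  # -> values = [19, 82, 13, 8]
value = values  # -> value = [19, 82, 13, 8]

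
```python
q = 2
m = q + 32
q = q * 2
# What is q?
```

Trace (tracking q):
q = 2  # -> q = 2
m = q + 32  # -> m = 34
q = q * 2  # -> q = 4

Answer: 4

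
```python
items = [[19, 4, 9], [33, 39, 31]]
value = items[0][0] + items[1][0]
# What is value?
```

Trace (tracking value):
items = [[19, 4, 9], [33, 39, 31]]  # -> items = [[19, 4, 9], [33, 39, 31]]
value = items[0][0] + items[1][0]  # -> value = 52

Answer: 52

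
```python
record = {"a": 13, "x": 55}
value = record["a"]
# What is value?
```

Answer: 13

Derivation:
Trace (tracking value):
record = {'a': 13, 'x': 55}  # -> record = {'a': 13, 'x': 55}
value = record['a']  # -> value = 13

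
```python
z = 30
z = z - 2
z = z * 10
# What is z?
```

Answer: 280

Derivation:
Trace (tracking z):
z = 30  # -> z = 30
z = z - 2  # -> z = 28
z = z * 10  # -> z = 280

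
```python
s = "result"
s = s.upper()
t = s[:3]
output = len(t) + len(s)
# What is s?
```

Answer: 'RESULT'

Derivation:
Trace (tracking s):
s = 'result'  # -> s = 'result'
s = s.upper()  # -> s = 'RESULT'
t = s[:3]  # -> t = 'RES'
output = len(t) + len(s)  # -> output = 9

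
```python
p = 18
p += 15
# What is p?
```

Trace (tracking p):
p = 18  # -> p = 18
p += 15  # -> p = 33

Answer: 33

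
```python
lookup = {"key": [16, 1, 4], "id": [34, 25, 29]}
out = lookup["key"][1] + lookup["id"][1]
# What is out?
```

Trace (tracking out):
lookup = {'key': [16, 1, 4], 'id': [34, 25, 29]}  # -> lookup = {'key': [16, 1, 4], 'id': [34, 25, 29]}
out = lookup['key'][1] + lookup['id'][1]  # -> out = 26

Answer: 26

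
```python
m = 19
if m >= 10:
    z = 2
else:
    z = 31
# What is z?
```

Answer: 2

Derivation:
Trace (tracking z):
m = 19  # -> m = 19
if m >= 10:  # condition is True
    z = 2  # -> z = 2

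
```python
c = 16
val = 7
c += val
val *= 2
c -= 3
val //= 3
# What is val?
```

Answer: 4

Derivation:
Trace (tracking val):
c = 16  # -> c = 16
val = 7  # -> val = 7
c += val  # -> c = 23
val *= 2  # -> val = 14
c -= 3  # -> c = 20
val //= 3  # -> val = 4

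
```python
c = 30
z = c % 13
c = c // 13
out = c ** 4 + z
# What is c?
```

Answer: 2

Derivation:
Trace (tracking c):
c = 30  # -> c = 30
z = c % 13  # -> z = 4
c = c // 13  # -> c = 2
out = c ** 4 + z  # -> out = 20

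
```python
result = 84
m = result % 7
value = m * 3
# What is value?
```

Trace (tracking value):
result = 84  # -> result = 84
m = result % 7  # -> m = 0
value = m * 3  # -> value = 0

Answer: 0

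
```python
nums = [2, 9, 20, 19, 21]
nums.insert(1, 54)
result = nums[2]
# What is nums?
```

Answer: [2, 54, 9, 20, 19, 21]

Derivation:
Trace (tracking nums):
nums = [2, 9, 20, 19, 21]  # -> nums = [2, 9, 20, 19, 21]
nums.insert(1, 54)  # -> nums = [2, 54, 9, 20, 19, 21]
result = nums[2]  # -> result = 9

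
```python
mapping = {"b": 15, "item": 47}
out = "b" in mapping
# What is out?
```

Trace (tracking out):
mapping = {'b': 15, 'item': 47}  # -> mapping = {'b': 15, 'item': 47}
out = 'b' in mapping  # -> out = True

Answer: True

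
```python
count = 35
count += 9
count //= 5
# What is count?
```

Trace (tracking count):
count = 35  # -> count = 35
count += 9  # -> count = 44
count //= 5  # -> count = 8

Answer: 8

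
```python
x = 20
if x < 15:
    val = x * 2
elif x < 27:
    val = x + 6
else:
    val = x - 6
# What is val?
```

Trace (tracking val):
x = 20  # -> x = 20
if x < 15:  # condition is False
elif x < 27:  # condition is True
    val = x + 6  # -> val = 26

Answer: 26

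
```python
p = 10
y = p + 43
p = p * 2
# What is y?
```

Trace (tracking y):
p = 10  # -> p = 10
y = p + 43  # -> y = 53
p = p * 2  # -> p = 20

Answer: 53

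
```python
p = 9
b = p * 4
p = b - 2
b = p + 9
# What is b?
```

Trace (tracking b):
p = 9  # -> p = 9
b = p * 4  # -> b = 36
p = b - 2  # -> p = 34
b = p + 9  # -> b = 43

Answer: 43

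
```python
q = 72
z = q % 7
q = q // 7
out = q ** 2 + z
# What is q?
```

Trace (tracking q):
q = 72  # -> q = 72
z = q % 7  # -> z = 2
q = q // 7  # -> q = 10
out = q ** 2 + z  # -> out = 102

Answer: 10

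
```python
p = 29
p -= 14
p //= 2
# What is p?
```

Trace (tracking p):
p = 29  # -> p = 29
p -= 14  # -> p = 15
p //= 2  # -> p = 7

Answer: 7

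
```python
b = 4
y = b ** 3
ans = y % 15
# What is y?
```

Trace (tracking y):
b = 4  # -> b = 4
y = b ** 3  # -> y = 64
ans = y % 15  # -> ans = 4

Answer: 64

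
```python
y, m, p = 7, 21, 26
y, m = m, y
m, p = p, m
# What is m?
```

Trace (tracking m):
y, m, p = (7, 21, 26)  # -> y = 7, m = 21, p = 26
y, m = (m, y)  # -> y = 21, m = 7
m, p = (p, m)  # -> m = 26, p = 7

Answer: 26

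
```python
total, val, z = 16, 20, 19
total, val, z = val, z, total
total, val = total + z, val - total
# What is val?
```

Trace (tracking val):
total, val, z = (16, 20, 19)  # -> total = 16, val = 20, z = 19
total, val, z = (val, z, total)  # -> total = 20, val = 19, z = 16
total, val = (total + z, val - total)  # -> total = 36, val = -1

Answer: -1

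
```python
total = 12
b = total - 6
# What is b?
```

Trace (tracking b):
total = 12  # -> total = 12
b = total - 6  # -> b = 6

Answer: 6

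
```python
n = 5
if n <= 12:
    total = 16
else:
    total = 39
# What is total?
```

Trace (tracking total):
n = 5  # -> n = 5
if n <= 12:  # condition is True
    total = 16  # -> total = 16

Answer: 16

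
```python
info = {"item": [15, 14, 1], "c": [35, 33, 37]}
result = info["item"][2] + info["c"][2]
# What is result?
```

Answer: 38

Derivation:
Trace (tracking result):
info = {'item': [15, 14, 1], 'c': [35, 33, 37]}  # -> info = {'item': [15, 14, 1], 'c': [35, 33, 37]}
result = info['item'][2] + info['c'][2]  # -> result = 38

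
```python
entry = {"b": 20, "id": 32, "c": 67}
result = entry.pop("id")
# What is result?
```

Trace (tracking result):
entry = {'b': 20, 'id': 32, 'c': 67}  # -> entry = {'b': 20, 'id': 32, 'c': 67}
result = entry.pop('id')  # -> result = 32

Answer: 32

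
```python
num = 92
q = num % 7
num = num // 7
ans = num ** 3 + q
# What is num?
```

Answer: 13

Derivation:
Trace (tracking num):
num = 92  # -> num = 92
q = num % 7  # -> q = 1
num = num // 7  # -> num = 13
ans = num ** 3 + q  # -> ans = 2198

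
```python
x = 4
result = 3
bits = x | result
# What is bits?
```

Answer: 7

Derivation:
Trace (tracking bits):
x = 4  # -> x = 4
result = 3  # -> result = 3
bits = x | result  # -> bits = 7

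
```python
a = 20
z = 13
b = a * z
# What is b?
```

Trace (tracking b):
a = 20  # -> a = 20
z = 13  # -> z = 13
b = a * z  # -> b = 260

Answer: 260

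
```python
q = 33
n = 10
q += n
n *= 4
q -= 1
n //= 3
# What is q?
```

Answer: 42

Derivation:
Trace (tracking q):
q = 33  # -> q = 33
n = 10  # -> n = 10
q += n  # -> q = 43
n *= 4  # -> n = 40
q -= 1  # -> q = 42
n //= 3  # -> n = 13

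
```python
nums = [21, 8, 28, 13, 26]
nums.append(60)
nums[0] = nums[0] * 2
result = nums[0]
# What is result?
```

Answer: 42

Derivation:
Trace (tracking result):
nums = [21, 8, 28, 13, 26]  # -> nums = [21, 8, 28, 13, 26]
nums.append(60)  # -> nums = [21, 8, 28, 13, 26, 60]
nums[0] = nums[0] * 2  # -> nums = [42, 8, 28, 13, 26, 60]
result = nums[0]  # -> result = 42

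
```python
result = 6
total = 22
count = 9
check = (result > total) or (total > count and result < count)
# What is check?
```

Trace (tracking check):
result = 6  # -> result = 6
total = 22  # -> total = 22
count = 9  # -> count = 9
check = result > total or (total > count and result < count)  # -> check = True

Answer: True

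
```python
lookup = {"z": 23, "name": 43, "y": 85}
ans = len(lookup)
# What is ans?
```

Trace (tracking ans):
lookup = {'z': 23, 'name': 43, 'y': 85}  # -> lookup = {'z': 23, 'name': 43, 'y': 85}
ans = len(lookup)  # -> ans = 3

Answer: 3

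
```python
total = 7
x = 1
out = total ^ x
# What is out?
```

Answer: 6

Derivation:
Trace (tracking out):
total = 7  # -> total = 7
x = 1  # -> x = 1
out = total ^ x  # -> out = 6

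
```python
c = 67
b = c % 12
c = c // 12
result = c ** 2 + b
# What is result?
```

Trace (tracking result):
c = 67  # -> c = 67
b = c % 12  # -> b = 7
c = c // 12  # -> c = 5
result = c ** 2 + b  # -> result = 32

Answer: 32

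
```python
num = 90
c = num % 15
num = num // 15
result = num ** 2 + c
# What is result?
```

Trace (tracking result):
num = 90  # -> num = 90
c = num % 15  # -> c = 0
num = num // 15  # -> num = 6
result = num ** 2 + c  # -> result = 36

Answer: 36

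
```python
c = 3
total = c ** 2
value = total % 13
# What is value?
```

Answer: 9

Derivation:
Trace (tracking value):
c = 3  # -> c = 3
total = c ** 2  # -> total = 9
value = total % 13  # -> value = 9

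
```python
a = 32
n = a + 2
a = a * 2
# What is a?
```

Answer: 64

Derivation:
Trace (tracking a):
a = 32  # -> a = 32
n = a + 2  # -> n = 34
a = a * 2  # -> a = 64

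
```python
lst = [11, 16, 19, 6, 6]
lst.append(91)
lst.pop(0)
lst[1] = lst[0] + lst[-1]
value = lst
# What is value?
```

Answer: [16, 107, 6, 6, 91]

Derivation:
Trace (tracking value):
lst = [11, 16, 19, 6, 6]  # -> lst = [11, 16, 19, 6, 6]
lst.append(91)  # -> lst = [11, 16, 19, 6, 6, 91]
lst.pop(0)  # -> lst = [16, 19, 6, 6, 91]
lst[1] = lst[0] + lst[-1]  # -> lst = [16, 107, 6, 6, 91]
value = lst  # -> value = [16, 107, 6, 6, 91]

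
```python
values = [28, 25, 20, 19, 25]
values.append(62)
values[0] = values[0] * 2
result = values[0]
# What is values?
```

Answer: [56, 25, 20, 19, 25, 62]

Derivation:
Trace (tracking values):
values = [28, 25, 20, 19, 25]  # -> values = [28, 25, 20, 19, 25]
values.append(62)  # -> values = [28, 25, 20, 19, 25, 62]
values[0] = values[0] * 2  # -> values = [56, 25, 20, 19, 25, 62]
result = values[0]  # -> result = 56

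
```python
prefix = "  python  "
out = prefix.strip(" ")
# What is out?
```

Answer: 'python'

Derivation:
Trace (tracking out):
prefix = '  python  '  # -> prefix = '  python  '
out = prefix.strip(' ')  # -> out = 'python'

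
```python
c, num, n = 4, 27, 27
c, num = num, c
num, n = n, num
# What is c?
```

Answer: 27

Derivation:
Trace (tracking c):
c, num, n = (4, 27, 27)  # -> c = 4, num = 27, n = 27
c, num = (num, c)  # -> c = 27, num = 4
num, n = (n, num)  # -> num = 27, n = 4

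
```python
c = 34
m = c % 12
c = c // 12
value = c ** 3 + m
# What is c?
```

Answer: 2

Derivation:
Trace (tracking c):
c = 34  # -> c = 34
m = c % 12  # -> m = 10
c = c // 12  # -> c = 2
value = c ** 3 + m  # -> value = 18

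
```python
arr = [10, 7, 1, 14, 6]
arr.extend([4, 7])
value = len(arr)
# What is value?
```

Trace (tracking value):
arr = [10, 7, 1, 14, 6]  # -> arr = [10, 7, 1, 14, 6]
arr.extend([4, 7])  # -> arr = [10, 7, 1, 14, 6, 4, 7]
value = len(arr)  # -> value = 7

Answer: 7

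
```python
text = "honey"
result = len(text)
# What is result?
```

Trace (tracking result):
text = 'honey'  # -> text = 'honey'
result = len(text)  # -> result = 5

Answer: 5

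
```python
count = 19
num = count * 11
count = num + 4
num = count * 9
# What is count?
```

Trace (tracking count):
count = 19  # -> count = 19
num = count * 11  # -> num = 209
count = num + 4  # -> count = 213
num = count * 9  # -> num = 1917

Answer: 213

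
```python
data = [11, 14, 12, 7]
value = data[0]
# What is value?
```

Answer: 11

Derivation:
Trace (tracking value):
data = [11, 14, 12, 7]  # -> data = [11, 14, 12, 7]
value = data[0]  # -> value = 11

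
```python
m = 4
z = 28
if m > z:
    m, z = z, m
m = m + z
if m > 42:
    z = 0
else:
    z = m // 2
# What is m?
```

Trace (tracking m):
m = 4  # -> m = 4
z = 28  # -> z = 28
if m > z:  # condition is False
m = m + z  # -> m = 32
if m > 42:  # condition is False
else:
    z = m // 2  # -> z = 16

Answer: 32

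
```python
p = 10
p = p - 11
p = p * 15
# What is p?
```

Answer: -15

Derivation:
Trace (tracking p):
p = 10  # -> p = 10
p = p - 11  # -> p = -1
p = p * 15  # -> p = -15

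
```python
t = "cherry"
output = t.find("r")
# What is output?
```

Trace (tracking output):
t = 'cherry'  # -> t = 'cherry'
output = t.find('r')  # -> output = 3

Answer: 3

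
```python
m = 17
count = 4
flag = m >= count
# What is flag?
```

Trace (tracking flag):
m = 17  # -> m = 17
count = 4  # -> count = 4
flag = m >= count  # -> flag = True

Answer: True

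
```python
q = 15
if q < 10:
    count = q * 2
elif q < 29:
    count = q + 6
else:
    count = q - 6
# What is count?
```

Trace (tracking count):
q = 15  # -> q = 15
if q < 10:  # condition is False
elif q < 29:  # condition is True
    count = q + 6  # -> count = 21

Answer: 21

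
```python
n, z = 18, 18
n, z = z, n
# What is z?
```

Trace (tracking z):
n, z = (18, 18)  # -> n = 18, z = 18
n, z = (z, n)  # -> n = 18, z = 18

Answer: 18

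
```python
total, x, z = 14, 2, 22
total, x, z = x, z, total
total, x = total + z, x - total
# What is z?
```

Trace (tracking z):
total, x, z = (14, 2, 22)  # -> total = 14, x = 2, z = 22
total, x, z = (x, z, total)  # -> total = 2, x = 22, z = 14
total, x = (total + z, x - total)  # -> total = 16, x = 20

Answer: 14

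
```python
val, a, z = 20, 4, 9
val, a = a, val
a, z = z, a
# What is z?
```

Answer: 20

Derivation:
Trace (tracking z):
val, a, z = (20, 4, 9)  # -> val = 20, a = 4, z = 9
val, a = (a, val)  # -> val = 4, a = 20
a, z = (z, a)  # -> a = 9, z = 20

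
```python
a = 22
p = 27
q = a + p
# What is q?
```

Answer: 49

Derivation:
Trace (tracking q):
a = 22  # -> a = 22
p = 27  # -> p = 27
q = a + p  # -> q = 49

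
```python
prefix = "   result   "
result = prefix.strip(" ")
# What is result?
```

Answer: 'result'

Derivation:
Trace (tracking result):
prefix = '   result   '  # -> prefix = '   result   '
result = prefix.strip(' ')  # -> result = 'result'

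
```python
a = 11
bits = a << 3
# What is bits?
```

Trace (tracking bits):
a = 11  # -> a = 11
bits = a << 3  # -> bits = 88

Answer: 88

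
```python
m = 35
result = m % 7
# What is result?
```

Trace (tracking result):
m = 35  # -> m = 35
result = m % 7  # -> result = 0

Answer: 0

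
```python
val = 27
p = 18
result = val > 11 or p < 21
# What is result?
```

Answer: True

Derivation:
Trace (tracking result):
val = 27  # -> val = 27
p = 18  # -> p = 18
result = val > 11 or p < 21  # -> result = True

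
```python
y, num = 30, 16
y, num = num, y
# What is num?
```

Trace (tracking num):
y, num = (30, 16)  # -> y = 30, num = 16
y, num = (num, y)  # -> y = 16, num = 30

Answer: 30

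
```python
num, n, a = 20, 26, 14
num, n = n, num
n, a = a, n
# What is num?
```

Answer: 26

Derivation:
Trace (tracking num):
num, n, a = (20, 26, 14)  # -> num = 20, n = 26, a = 14
num, n = (n, num)  # -> num = 26, n = 20
n, a = (a, n)  # -> n = 14, a = 20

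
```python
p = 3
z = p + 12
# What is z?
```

Trace (tracking z):
p = 3  # -> p = 3
z = p + 12  # -> z = 15

Answer: 15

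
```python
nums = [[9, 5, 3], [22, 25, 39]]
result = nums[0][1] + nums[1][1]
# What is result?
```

Trace (tracking result):
nums = [[9, 5, 3], [22, 25, 39]]  # -> nums = [[9, 5, 3], [22, 25, 39]]
result = nums[0][1] + nums[1][1]  # -> result = 30

Answer: 30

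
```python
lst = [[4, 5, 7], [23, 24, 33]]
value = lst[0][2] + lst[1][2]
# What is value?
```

Answer: 40

Derivation:
Trace (tracking value):
lst = [[4, 5, 7], [23, 24, 33]]  # -> lst = [[4, 5, 7], [23, 24, 33]]
value = lst[0][2] + lst[1][2]  # -> value = 40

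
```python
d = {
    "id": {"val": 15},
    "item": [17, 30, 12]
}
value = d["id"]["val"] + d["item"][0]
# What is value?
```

Trace (tracking value):
d = {'id': {'val': 15}, 'item': [17, 30, 12]}  # -> d = {'id': {'val': 15}, 'item': [17, 30, 12]}
value = d['id']['val'] + d['item'][0]  # -> value = 32

Answer: 32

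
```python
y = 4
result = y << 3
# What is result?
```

Trace (tracking result):
y = 4  # -> y = 4
result = y << 3  # -> result = 32

Answer: 32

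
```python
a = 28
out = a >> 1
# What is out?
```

Trace (tracking out):
a = 28  # -> a = 28
out = a >> 1  # -> out = 14

Answer: 14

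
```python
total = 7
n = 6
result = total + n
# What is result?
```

Trace (tracking result):
total = 7  # -> total = 7
n = 6  # -> n = 6
result = total + n  # -> result = 13

Answer: 13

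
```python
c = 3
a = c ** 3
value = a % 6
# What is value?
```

Trace (tracking value):
c = 3  # -> c = 3
a = c ** 3  # -> a = 27
value = a % 6  # -> value = 3

Answer: 3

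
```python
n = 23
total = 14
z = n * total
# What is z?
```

Answer: 322

Derivation:
Trace (tracking z):
n = 23  # -> n = 23
total = 14  # -> total = 14
z = n * total  # -> z = 322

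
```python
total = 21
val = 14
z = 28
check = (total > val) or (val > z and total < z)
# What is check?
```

Trace (tracking check):
total = 21  # -> total = 21
val = 14  # -> val = 14
z = 28  # -> z = 28
check = total > val or (val > z and total < z)  # -> check = True

Answer: True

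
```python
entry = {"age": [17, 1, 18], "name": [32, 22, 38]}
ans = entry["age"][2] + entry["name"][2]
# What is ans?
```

Answer: 56

Derivation:
Trace (tracking ans):
entry = {'age': [17, 1, 18], 'name': [32, 22, 38]}  # -> entry = {'age': [17, 1, 18], 'name': [32, 22, 38]}
ans = entry['age'][2] + entry['name'][2]  # -> ans = 56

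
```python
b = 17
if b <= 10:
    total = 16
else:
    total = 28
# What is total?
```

Answer: 28

Derivation:
Trace (tracking total):
b = 17  # -> b = 17
if b <= 10:  # condition is False
else:
    total = 28  # -> total = 28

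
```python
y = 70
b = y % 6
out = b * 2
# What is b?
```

Trace (tracking b):
y = 70  # -> y = 70
b = y % 6  # -> b = 4
out = b * 2  # -> out = 8

Answer: 4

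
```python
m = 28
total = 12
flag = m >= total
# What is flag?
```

Trace (tracking flag):
m = 28  # -> m = 28
total = 12  # -> total = 12
flag = m >= total  # -> flag = True

Answer: True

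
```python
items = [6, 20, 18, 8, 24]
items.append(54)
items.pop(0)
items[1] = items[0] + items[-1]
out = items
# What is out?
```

Trace (tracking out):
items = [6, 20, 18, 8, 24]  # -> items = [6, 20, 18, 8, 24]
items.append(54)  # -> items = [6, 20, 18, 8, 24, 54]
items.pop(0)  # -> items = [20, 18, 8, 24, 54]
items[1] = items[0] + items[-1]  # -> items = [20, 74, 8, 24, 54]
out = items  # -> out = [20, 74, 8, 24, 54]

Answer: [20, 74, 8, 24, 54]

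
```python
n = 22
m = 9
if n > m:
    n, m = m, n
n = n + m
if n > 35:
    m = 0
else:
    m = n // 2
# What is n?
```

Answer: 31

Derivation:
Trace (tracking n):
n = 22  # -> n = 22
m = 9  # -> m = 9
if n > m:  # condition is True
    n, m = (m, n)  # -> n = 9, m = 22
n = n + m  # -> n = 31
if n > 35:  # condition is False
else:
    m = n // 2  # -> m = 15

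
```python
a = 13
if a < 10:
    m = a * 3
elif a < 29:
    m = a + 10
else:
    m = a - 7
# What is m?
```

Answer: 23

Derivation:
Trace (tracking m):
a = 13  # -> a = 13
if a < 10:  # condition is False
elif a < 29:  # condition is True
    m = a + 10  # -> m = 23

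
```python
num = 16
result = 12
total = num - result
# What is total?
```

Trace (tracking total):
num = 16  # -> num = 16
result = 12  # -> result = 12
total = num - result  # -> total = 4

Answer: 4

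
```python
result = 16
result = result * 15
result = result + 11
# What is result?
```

Answer: 251

Derivation:
Trace (tracking result):
result = 16  # -> result = 16
result = result * 15  # -> result = 240
result = result + 11  # -> result = 251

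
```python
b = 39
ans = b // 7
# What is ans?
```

Trace (tracking ans):
b = 39  # -> b = 39
ans = b // 7  # -> ans = 5

Answer: 5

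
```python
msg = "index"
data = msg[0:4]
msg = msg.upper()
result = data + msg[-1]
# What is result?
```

Answer: 'indeX'

Derivation:
Trace (tracking result):
msg = 'index'  # -> msg = 'index'
data = msg[0:4]  # -> data = 'inde'
msg = msg.upper()  # -> msg = 'INDEX'
result = data + msg[-1]  # -> result = 'indeX'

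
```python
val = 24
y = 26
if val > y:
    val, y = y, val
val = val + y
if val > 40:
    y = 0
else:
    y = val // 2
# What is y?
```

Answer: 0

Derivation:
Trace (tracking y):
val = 24  # -> val = 24
y = 26  # -> y = 26
if val > y:  # condition is False
val = val + y  # -> val = 50
if val > 40:  # condition is True
    y = 0  # -> y = 0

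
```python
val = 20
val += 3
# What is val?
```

Answer: 23

Derivation:
Trace (tracking val):
val = 20  # -> val = 20
val += 3  # -> val = 23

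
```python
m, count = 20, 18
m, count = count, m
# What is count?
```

Answer: 20

Derivation:
Trace (tracking count):
m, count = (20, 18)  # -> m = 20, count = 18
m, count = (count, m)  # -> m = 18, count = 20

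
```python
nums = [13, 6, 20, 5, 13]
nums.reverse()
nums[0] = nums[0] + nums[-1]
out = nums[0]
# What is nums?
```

Trace (tracking nums):
nums = [13, 6, 20, 5, 13]  # -> nums = [13, 6, 20, 5, 13]
nums.reverse()  # -> nums = [13, 5, 20, 6, 13]
nums[0] = nums[0] + nums[-1]  # -> nums = [26, 5, 20, 6, 13]
out = nums[0]  # -> out = 26

Answer: [26, 5, 20, 6, 13]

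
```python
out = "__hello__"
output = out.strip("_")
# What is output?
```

Answer: 'hello'

Derivation:
Trace (tracking output):
out = '__hello__'  # -> out = '__hello__'
output = out.strip('_')  # -> output = 'hello'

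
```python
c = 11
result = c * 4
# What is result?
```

Answer: 44

Derivation:
Trace (tracking result):
c = 11  # -> c = 11
result = c * 4  # -> result = 44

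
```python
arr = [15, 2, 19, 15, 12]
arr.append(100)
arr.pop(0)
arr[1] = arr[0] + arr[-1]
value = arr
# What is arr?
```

Trace (tracking arr):
arr = [15, 2, 19, 15, 12]  # -> arr = [15, 2, 19, 15, 12]
arr.append(100)  # -> arr = [15, 2, 19, 15, 12, 100]
arr.pop(0)  # -> arr = [2, 19, 15, 12, 100]
arr[1] = arr[0] + arr[-1]  # -> arr = [2, 102, 15, 12, 100]
value = arr  # -> value = [2, 102, 15, 12, 100]

Answer: [2, 102, 15, 12, 100]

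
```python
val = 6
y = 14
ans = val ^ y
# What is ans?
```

Trace (tracking ans):
val = 6  # -> val = 6
y = 14  # -> y = 14
ans = val ^ y  # -> ans = 8

Answer: 8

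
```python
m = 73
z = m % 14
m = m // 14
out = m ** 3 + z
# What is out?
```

Trace (tracking out):
m = 73  # -> m = 73
z = m % 14  # -> z = 3
m = m // 14  # -> m = 5
out = m ** 3 + z  # -> out = 128

Answer: 128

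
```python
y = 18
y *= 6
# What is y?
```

Trace (tracking y):
y = 18  # -> y = 18
y *= 6  # -> y = 108

Answer: 108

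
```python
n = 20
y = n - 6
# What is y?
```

Trace (tracking y):
n = 20  # -> n = 20
y = n - 6  # -> y = 14

Answer: 14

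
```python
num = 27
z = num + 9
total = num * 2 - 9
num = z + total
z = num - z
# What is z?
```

Trace (tracking z):
num = 27  # -> num = 27
z = num + 9  # -> z = 36
total = num * 2 - 9  # -> total = 45
num = z + total  # -> num = 81
z = num - z  # -> z = 45

Answer: 45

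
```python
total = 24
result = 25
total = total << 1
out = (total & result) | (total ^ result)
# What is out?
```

Answer: 57

Derivation:
Trace (tracking out):
total = 24  # -> total = 24
result = 25  # -> result = 25
total = total << 1  # -> total = 48
out = total & result | total ^ result  # -> out = 57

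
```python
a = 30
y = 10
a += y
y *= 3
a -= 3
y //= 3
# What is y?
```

Trace (tracking y):
a = 30  # -> a = 30
y = 10  # -> y = 10
a += y  # -> a = 40
y *= 3  # -> y = 30
a -= 3  # -> a = 37
y //= 3  # -> y = 10

Answer: 10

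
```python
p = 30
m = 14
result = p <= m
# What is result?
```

Answer: False

Derivation:
Trace (tracking result):
p = 30  # -> p = 30
m = 14  # -> m = 14
result = p <= m  # -> result = False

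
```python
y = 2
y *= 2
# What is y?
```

Answer: 4

Derivation:
Trace (tracking y):
y = 2  # -> y = 2
y *= 2  # -> y = 4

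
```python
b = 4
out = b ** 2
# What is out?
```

Trace (tracking out):
b = 4  # -> b = 4
out = b ** 2  # -> out = 16

Answer: 16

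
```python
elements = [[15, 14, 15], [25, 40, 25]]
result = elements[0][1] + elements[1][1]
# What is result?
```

Answer: 54

Derivation:
Trace (tracking result):
elements = [[15, 14, 15], [25, 40, 25]]  # -> elements = [[15, 14, 15], [25, 40, 25]]
result = elements[0][1] + elements[1][1]  # -> result = 54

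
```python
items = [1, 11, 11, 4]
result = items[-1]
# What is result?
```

Answer: 4

Derivation:
Trace (tracking result):
items = [1, 11, 11, 4]  # -> items = [1, 11, 11, 4]
result = items[-1]  # -> result = 4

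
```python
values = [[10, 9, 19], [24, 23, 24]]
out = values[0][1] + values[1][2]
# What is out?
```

Answer: 33

Derivation:
Trace (tracking out):
values = [[10, 9, 19], [24, 23, 24]]  # -> values = [[10, 9, 19], [24, 23, 24]]
out = values[0][1] + values[1][2]  # -> out = 33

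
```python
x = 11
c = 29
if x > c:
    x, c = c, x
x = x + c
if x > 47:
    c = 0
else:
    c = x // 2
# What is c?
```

Answer: 20

Derivation:
Trace (tracking c):
x = 11  # -> x = 11
c = 29  # -> c = 29
if x > c:  # condition is False
x = x + c  # -> x = 40
if x > 47:  # condition is False
else:
    c = x // 2  # -> c = 20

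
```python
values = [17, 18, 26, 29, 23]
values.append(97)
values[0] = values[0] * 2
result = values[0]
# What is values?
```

Answer: [34, 18, 26, 29, 23, 97]

Derivation:
Trace (tracking values):
values = [17, 18, 26, 29, 23]  # -> values = [17, 18, 26, 29, 23]
values.append(97)  # -> values = [17, 18, 26, 29, 23, 97]
values[0] = values[0] * 2  # -> values = [34, 18, 26, 29, 23, 97]
result = values[0]  # -> result = 34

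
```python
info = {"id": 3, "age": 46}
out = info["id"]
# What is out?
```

Trace (tracking out):
info = {'id': 3, 'age': 46}  # -> info = {'id': 3, 'age': 46}
out = info['id']  # -> out = 3

Answer: 3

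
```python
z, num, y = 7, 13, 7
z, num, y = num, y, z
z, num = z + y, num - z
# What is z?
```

Answer: 20

Derivation:
Trace (tracking z):
z, num, y = (7, 13, 7)  # -> z = 7, num = 13, y = 7
z, num, y = (num, y, z)  # -> z = 13, num = 7, y = 7
z, num = (z + y, num - z)  # -> z = 20, num = -6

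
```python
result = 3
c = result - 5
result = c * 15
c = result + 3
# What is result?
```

Answer: -30

Derivation:
Trace (tracking result):
result = 3  # -> result = 3
c = result - 5  # -> c = -2
result = c * 15  # -> result = -30
c = result + 3  # -> c = -27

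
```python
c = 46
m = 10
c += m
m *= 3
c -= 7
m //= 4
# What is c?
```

Trace (tracking c):
c = 46  # -> c = 46
m = 10  # -> m = 10
c += m  # -> c = 56
m *= 3  # -> m = 30
c -= 7  # -> c = 49
m //= 4  # -> m = 7

Answer: 49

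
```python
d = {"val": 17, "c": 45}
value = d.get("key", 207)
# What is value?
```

Trace (tracking value):
d = {'val': 17, 'c': 45}  # -> d = {'val': 17, 'c': 45}
value = d.get('key', 207)  # -> value = 207

Answer: 207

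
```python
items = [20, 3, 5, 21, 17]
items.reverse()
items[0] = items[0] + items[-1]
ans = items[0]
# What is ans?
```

Trace (tracking ans):
items = [20, 3, 5, 21, 17]  # -> items = [20, 3, 5, 21, 17]
items.reverse()  # -> items = [17, 21, 5, 3, 20]
items[0] = items[0] + items[-1]  # -> items = [37, 21, 5, 3, 20]
ans = items[0]  # -> ans = 37

Answer: 37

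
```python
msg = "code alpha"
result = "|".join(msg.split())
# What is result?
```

Trace (tracking result):
msg = 'code alpha'  # -> msg = 'code alpha'
result = '|'.join(msg.split())  # -> result = 'code|alpha'

Answer: 'code|alpha'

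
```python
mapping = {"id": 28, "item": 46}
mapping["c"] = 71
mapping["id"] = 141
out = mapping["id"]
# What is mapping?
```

Answer: {'id': 141, 'item': 46, 'c': 71}

Derivation:
Trace (tracking mapping):
mapping = {'id': 28, 'item': 46}  # -> mapping = {'id': 28, 'item': 46}
mapping['c'] = 71  # -> mapping = {'id': 28, 'item': 46, 'c': 71}
mapping['id'] = 141  # -> mapping = {'id': 141, 'item': 46, 'c': 71}
out = mapping['id']  # -> out = 141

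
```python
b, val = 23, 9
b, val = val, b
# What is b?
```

Answer: 9

Derivation:
Trace (tracking b):
b, val = (23, 9)  # -> b = 23, val = 9
b, val = (val, b)  # -> b = 9, val = 23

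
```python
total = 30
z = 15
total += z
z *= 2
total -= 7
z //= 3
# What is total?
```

Trace (tracking total):
total = 30  # -> total = 30
z = 15  # -> z = 15
total += z  # -> total = 45
z *= 2  # -> z = 30
total -= 7  # -> total = 38
z //= 3  # -> z = 10

Answer: 38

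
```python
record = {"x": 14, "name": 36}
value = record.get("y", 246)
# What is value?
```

Answer: 246

Derivation:
Trace (tracking value):
record = {'x': 14, 'name': 36}  # -> record = {'x': 14, 'name': 36}
value = record.get('y', 246)  # -> value = 246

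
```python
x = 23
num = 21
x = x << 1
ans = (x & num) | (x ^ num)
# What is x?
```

Trace (tracking x):
x = 23  # -> x = 23
num = 21  # -> num = 21
x = x << 1  # -> x = 46
ans = x & num | x ^ num  # -> ans = 63

Answer: 46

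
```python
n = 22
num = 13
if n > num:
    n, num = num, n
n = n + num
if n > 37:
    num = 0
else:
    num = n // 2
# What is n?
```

Answer: 35

Derivation:
Trace (tracking n):
n = 22  # -> n = 22
num = 13  # -> num = 13
if n > num:  # condition is True
    n, num = (num, n)  # -> n = 13, num = 22
n = n + num  # -> n = 35
if n > 37:  # condition is False
else:
    num = n // 2  # -> num = 17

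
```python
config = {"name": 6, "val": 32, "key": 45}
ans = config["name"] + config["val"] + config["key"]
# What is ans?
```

Trace (tracking ans):
config = {'name': 6, 'val': 32, 'key': 45}  # -> config = {'name': 6, 'val': 32, 'key': 45}
ans = config['name'] + config['val'] + config['key']  # -> ans = 83

Answer: 83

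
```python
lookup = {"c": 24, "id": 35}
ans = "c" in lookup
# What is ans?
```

Answer: True

Derivation:
Trace (tracking ans):
lookup = {'c': 24, 'id': 35}  # -> lookup = {'c': 24, 'id': 35}
ans = 'c' in lookup  # -> ans = True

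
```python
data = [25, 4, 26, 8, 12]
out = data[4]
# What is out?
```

Trace (tracking out):
data = [25, 4, 26, 8, 12]  # -> data = [25, 4, 26, 8, 12]
out = data[4]  # -> out = 12

Answer: 12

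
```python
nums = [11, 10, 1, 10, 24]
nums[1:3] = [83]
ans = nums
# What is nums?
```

Answer: [11, 83, 10, 24]

Derivation:
Trace (tracking nums):
nums = [11, 10, 1, 10, 24]  # -> nums = [11, 10, 1, 10, 24]
nums[1:3] = [83]  # -> nums = [11, 83, 10, 24]
ans = nums  # -> ans = [11, 83, 10, 24]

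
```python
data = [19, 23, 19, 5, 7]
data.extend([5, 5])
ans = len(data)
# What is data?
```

Answer: [19, 23, 19, 5, 7, 5, 5]

Derivation:
Trace (tracking data):
data = [19, 23, 19, 5, 7]  # -> data = [19, 23, 19, 5, 7]
data.extend([5, 5])  # -> data = [19, 23, 19, 5, 7, 5, 5]
ans = len(data)  # -> ans = 7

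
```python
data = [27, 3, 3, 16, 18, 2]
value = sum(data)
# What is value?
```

Trace (tracking value):
data = [27, 3, 3, 16, 18, 2]  # -> data = [27, 3, 3, 16, 18, 2]
value = sum(data)  # -> value = 69

Answer: 69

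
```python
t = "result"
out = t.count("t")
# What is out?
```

Answer: 1

Derivation:
Trace (tracking out):
t = 'result'  # -> t = 'result'
out = t.count('t')  # -> out = 1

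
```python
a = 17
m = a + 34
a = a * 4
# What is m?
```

Answer: 51

Derivation:
Trace (tracking m):
a = 17  # -> a = 17
m = a + 34  # -> m = 51
a = a * 4  # -> a = 68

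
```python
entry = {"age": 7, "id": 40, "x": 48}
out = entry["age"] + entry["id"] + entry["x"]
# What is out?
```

Answer: 95

Derivation:
Trace (tracking out):
entry = {'age': 7, 'id': 40, 'x': 48}  # -> entry = {'age': 7, 'id': 40, 'x': 48}
out = entry['age'] + entry['id'] + entry['x']  # -> out = 95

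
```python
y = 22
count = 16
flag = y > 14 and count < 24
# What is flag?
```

Trace (tracking flag):
y = 22  # -> y = 22
count = 16  # -> count = 16
flag = y > 14 and count < 24  # -> flag = True

Answer: True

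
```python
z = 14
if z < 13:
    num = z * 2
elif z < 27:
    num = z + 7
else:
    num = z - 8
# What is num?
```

Trace (tracking num):
z = 14  # -> z = 14
if z < 13:  # condition is False
elif z < 27:  # condition is True
    num = z + 7  # -> num = 21

Answer: 21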